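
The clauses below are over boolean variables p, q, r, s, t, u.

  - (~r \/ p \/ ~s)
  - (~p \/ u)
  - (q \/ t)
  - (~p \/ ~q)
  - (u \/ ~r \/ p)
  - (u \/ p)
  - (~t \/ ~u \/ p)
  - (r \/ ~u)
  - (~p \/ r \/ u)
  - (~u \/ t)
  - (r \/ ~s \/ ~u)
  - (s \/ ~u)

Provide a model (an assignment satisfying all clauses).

Try p = True.
  then u is forced to True.
  then q is forced to False.
  then t is forced to True.
  then r is forced to True.
  then s is forced to True.
Check each clause:
  1. (~s \/ p \/ ~r) — p is true.
  2. (~p \/ u) — u is true.
  3. (q \/ t) — t is true.
  4. (~p \/ ~q) — ~q is true.
  5. (p \/ u \/ ~r) — p is true.
  6. (u \/ p) — p is true.
  7. (~t \/ p \/ ~u) — p is true.
  8. (r \/ ~u) — r is true.
  9. (~p \/ r \/ u) — r is true.
  10. (~u \/ t) — t is true.
  11. (~s \/ ~u \/ r) — r is true.
  12. (~u \/ s) — s is true.

p=True  q=False  r=True  s=True  t=True  u=True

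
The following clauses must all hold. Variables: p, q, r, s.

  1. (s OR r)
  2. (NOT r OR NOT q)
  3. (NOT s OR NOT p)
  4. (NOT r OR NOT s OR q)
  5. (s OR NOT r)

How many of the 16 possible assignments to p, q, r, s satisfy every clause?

2

The models are:
  p=F q=F r=F s=T
  p=F q=T r=F s=T
That's 2 in total.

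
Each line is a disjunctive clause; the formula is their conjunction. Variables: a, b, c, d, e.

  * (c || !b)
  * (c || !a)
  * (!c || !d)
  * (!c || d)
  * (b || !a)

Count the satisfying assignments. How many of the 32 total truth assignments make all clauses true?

Satisfying assignments:
  a=0 b=0 c=0 d=0 e=0
  a=0 b=0 c=0 d=0 e=1
  a=0 b=0 c=0 d=1 e=0
  a=0 b=0 c=0 d=1 e=1
Count: 4.

4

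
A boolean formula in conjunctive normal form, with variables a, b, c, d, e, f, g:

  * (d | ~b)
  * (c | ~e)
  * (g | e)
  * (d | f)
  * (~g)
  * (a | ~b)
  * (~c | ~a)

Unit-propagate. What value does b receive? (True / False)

Unit clause (~g) sets g = False.
In (e | g), g is now false; e must hold, so e = True.
(c | ~e): since e = True, the clause reduces to (c). c = True.
From (~c | ~a) and c = True: a = False.
In (~b | a), a is now false; ~b must hold, so b = False.

False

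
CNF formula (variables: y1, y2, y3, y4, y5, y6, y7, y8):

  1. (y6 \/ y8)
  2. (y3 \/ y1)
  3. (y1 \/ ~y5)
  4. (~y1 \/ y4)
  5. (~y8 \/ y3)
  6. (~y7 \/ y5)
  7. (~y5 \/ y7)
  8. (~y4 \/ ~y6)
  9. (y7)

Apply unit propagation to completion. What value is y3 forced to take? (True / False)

True

Unit clause (y7) sets y7 = True.
(y5 \/ ~y7): since y7 = True, the clause reduces to (y5). y5 = True.
(~y5 \/ y1): since y5 = True, the clause reduces to (y1). y1 = True.
(y4 \/ ~y1) with y1 = True leaves only y4, so y4 = True.
(~y4 \/ ~y6) with y4 = True leaves only ~y6, so y6 = False.
From (y8 \/ y6) and y6 = False: y8 = True.
(~y8 \/ y3): since y8 = True, the clause reduces to (y3). y3 = True.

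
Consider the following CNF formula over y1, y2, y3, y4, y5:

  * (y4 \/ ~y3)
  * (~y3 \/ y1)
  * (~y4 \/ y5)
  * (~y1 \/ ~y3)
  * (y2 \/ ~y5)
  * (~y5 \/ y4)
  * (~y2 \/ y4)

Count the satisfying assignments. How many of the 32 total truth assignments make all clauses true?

4

The models are:
  y1=F y2=F y3=F y4=F y5=F
  y1=F y2=T y3=F y4=T y5=T
  y1=T y2=F y3=F y4=F y5=F
  y1=T y2=T y3=F y4=T y5=T
That's 4 in total.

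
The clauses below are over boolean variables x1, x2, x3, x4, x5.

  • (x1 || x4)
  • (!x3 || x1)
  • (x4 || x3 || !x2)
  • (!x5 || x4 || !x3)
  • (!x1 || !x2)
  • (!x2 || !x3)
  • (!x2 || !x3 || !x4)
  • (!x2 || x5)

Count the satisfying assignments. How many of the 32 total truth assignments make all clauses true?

10

Case analysis on x2 and x3:
  x2=T, x3=T: a clause becomes empty — 0.
  x2=T, x3=F: remaining (x1,x4,x5) ∈ {(F,T,T)} — 1.
  x2=F, x3=T: remaining (x1,x4,x5) ∈ {(T,F,F); (T,T,F); (T,T,T)} — 3.
  x2=F, x3=F: x5 free; 3 ways for (x1,x4) × 2^1 = 6.
Total: 0 + 1 + 3 + 6 = 10.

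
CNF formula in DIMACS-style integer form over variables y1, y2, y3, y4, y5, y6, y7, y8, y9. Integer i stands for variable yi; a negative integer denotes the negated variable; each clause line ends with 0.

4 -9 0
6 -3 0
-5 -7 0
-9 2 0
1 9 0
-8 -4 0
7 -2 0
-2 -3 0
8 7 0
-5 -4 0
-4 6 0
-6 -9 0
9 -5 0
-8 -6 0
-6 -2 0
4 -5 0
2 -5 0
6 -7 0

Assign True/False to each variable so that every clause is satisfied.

y1=1, y2=0, y3=0, y4=0, y5=0, y6=0, y7=0, y8=1, y9=0

Pure literal: y1 appears only positively; assign y1 = True.
y3 occurs only negated in the remaining clauses — set y3 = False.
Try y2 = False.
  then y9 is forced to False.
  then y5 is forced to False.
Set y4 = False and propagate.
Try y6 = False.
  then y7 is forced to False.
  then y8 is forced to True.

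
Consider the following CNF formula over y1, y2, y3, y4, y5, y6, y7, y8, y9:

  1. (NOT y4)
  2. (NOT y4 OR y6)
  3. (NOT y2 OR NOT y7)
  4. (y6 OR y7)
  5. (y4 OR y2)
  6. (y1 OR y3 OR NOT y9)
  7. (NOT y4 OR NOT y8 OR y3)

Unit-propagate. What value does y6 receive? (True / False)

True

(NOT y4) stands alone — y4 = False.
(y2 OR y4): since y4 = False, the clause reduces to (y2). y2 = True.
From (NOT y2 OR NOT y7) and y2 = True: y7 = False.
From (y7 OR y6) and y7 = False: y6 = True.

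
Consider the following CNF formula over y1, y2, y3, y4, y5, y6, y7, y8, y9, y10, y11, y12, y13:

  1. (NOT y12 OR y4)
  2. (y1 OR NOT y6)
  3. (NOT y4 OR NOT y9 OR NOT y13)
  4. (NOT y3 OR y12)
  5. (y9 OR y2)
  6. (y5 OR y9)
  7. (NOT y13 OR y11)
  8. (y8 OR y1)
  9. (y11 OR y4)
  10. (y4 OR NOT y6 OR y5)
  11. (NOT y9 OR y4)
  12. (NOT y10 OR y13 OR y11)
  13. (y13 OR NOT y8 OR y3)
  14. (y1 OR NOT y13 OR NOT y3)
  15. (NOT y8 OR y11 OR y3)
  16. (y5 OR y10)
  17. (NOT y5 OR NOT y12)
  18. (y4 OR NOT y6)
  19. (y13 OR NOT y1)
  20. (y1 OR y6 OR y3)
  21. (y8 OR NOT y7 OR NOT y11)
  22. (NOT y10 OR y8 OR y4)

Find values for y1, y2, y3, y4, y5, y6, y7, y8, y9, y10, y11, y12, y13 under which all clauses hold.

y2 occurs only positively in the remaining clauses — set y2 = True.
Pure literal: y7 appears only negated; assign y7 = False.
Try y1 = True.
  then y13 is forced to True.
  then y11 is forced to True.
Set y3 = False and propagate.
Try y4 = True.
  then y9 is forced to False.
  then y5 is forced to True.
  then y12 is forced to False.
y6, y8, y10 are now unconstrained; take y6 = False, y8 = True, y10 = False.

y1=True, y2=True, y3=False, y4=True, y5=True, y6=False, y7=False, y8=True, y9=False, y10=False, y11=True, y12=False, y13=True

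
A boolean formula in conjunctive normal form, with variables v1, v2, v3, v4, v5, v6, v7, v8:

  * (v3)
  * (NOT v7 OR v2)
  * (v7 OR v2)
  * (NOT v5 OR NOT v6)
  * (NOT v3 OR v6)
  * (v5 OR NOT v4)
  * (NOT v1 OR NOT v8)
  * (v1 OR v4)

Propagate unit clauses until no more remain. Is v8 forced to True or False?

False

(v3) is a unit clause: v3 = True.
From (NOT v3 OR v6) and v3 = True: v6 = True.
From (NOT v6 OR NOT v5) and v6 = True: v5 = False.
From (NOT v4 OR v5) and v5 = False: v4 = False.
(v4 OR v1): since v4 = False, the clause reduces to (v1). v1 = True.
(NOT v8 OR NOT v1): since v1 = True, the clause reduces to (NOT v8). v8 = False.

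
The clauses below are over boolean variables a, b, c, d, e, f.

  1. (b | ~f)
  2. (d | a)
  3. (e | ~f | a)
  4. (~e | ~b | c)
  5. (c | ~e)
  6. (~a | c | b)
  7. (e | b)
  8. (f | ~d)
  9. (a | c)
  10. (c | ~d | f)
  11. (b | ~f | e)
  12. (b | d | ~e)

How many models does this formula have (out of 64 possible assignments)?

10

Case analysis on b and e:
  b=1, e=1: remaining (a,c,d,f) ∈ {(0,1,1,1); (1,1,0,0); (1,1,0,1); (1,1,1,1)} — 4.
  b=1, e=0: c free; 3 ways for (a,d,f) × 2^1 = 6.
  b=0, e=1: a clause becomes empty — 0.
  b=0, e=0: a clause becomes empty — 0.
Total: 4 + 6 + 0 + 0 = 10.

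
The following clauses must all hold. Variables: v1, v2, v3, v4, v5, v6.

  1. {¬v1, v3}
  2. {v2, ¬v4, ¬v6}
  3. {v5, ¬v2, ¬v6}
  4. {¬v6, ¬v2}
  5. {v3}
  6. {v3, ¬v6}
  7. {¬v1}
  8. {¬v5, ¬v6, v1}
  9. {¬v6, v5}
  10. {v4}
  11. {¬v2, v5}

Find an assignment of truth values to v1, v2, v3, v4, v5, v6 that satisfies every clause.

Unit propagation: (v3) forces v3 = True.
The clause (¬v1) is unit: v1 must be False.
Unit propagation: (v4) forces v4 = True.
Pure literal: v6 appears only negated; assign v6 = False.
Try v2 = False.
v5 is now unconstrained; take v5 = True.
Every clause has at least one true literal under this assignment.
Check each clause:
  1. {v3, ¬v1} — v3 is true.
  2. {¬v6, ¬v4, v2} — ¬v6 is true.
  3. {v5, ¬v6, ¬v2} — ¬v6 is true.
  4. {¬v2, ¬v6} — ¬v6 is true.
  5. {v3} — v3 is true.
  6. {¬v6, v3} — ¬v6 is true.
  7. {¬v1} — ¬v1 is true.
  8. {¬v6, v1, ¬v5} — ¬v6 is true.
  9. {¬v6, v5} — ¬v6 is true.
  10. {v4} — v4 is true.
  11. {v5, ¬v2} — v5 is true.

v1=False  v2=False  v3=True  v4=True  v5=True  v6=False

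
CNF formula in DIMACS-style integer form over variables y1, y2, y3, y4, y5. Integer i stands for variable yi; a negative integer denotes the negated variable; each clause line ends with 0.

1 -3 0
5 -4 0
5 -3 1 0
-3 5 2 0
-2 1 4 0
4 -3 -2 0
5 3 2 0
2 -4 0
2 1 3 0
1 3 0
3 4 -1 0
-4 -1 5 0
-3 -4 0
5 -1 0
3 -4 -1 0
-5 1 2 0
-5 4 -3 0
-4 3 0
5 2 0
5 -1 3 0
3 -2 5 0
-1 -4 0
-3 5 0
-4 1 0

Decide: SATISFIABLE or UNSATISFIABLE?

UNSATISFIABLE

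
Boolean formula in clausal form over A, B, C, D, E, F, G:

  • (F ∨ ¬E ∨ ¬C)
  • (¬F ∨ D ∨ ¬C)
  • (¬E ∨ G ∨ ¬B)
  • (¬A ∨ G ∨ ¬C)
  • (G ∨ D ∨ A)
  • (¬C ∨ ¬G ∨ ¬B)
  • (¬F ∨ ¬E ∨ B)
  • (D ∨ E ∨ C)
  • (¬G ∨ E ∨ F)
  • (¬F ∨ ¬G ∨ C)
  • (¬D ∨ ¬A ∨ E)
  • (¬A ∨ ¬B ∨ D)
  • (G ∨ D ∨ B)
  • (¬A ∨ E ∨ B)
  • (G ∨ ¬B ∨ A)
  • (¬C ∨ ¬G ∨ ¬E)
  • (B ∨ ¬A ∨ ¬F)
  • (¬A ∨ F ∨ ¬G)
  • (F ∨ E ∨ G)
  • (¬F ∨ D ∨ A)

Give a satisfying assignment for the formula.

Set A = False and propagate.
Branch on B: take B = True.
  then G is forced to True.
  then C is forced to False.
  then F is forced to False.
  then E is forced to True.
D is now unconstrained; take D = True.
Every clause has at least one true literal under this assignment.

A=0, B=1, C=0, D=1, E=1, F=0, G=1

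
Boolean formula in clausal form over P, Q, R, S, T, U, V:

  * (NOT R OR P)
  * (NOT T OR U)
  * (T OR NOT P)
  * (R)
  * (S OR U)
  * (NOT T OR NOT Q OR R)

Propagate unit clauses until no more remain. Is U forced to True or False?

Unit clause (R) sets R = True.
From (NOT R OR P) and R = True: P = True.
(NOT P OR T): since P = True, the clause reduces to (T). T = True.
From (U OR NOT T) and T = True: U = True.

True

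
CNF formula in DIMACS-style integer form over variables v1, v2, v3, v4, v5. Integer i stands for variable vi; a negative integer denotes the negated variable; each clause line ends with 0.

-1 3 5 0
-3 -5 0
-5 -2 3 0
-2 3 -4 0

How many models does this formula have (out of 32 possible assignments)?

15

Case analysis on v3 and v5:
  v3=T, v5=T: a clause becomes empty — 0.
  v3=T, v5=F: v1, v2, v4 free → 2^3 = 8.
  v3=F, v5=T: remaining (v1,v2,v4) ∈ {(F,F,F); (F,F,T); (T,F,F); (T,F,T)} — 4.
  v3=F, v5=F: remaining (v1,v2,v4) ∈ {(F,F,F); (F,F,T); (F,T,F)} — 3.
Total: 0 + 8 + 4 + 3 = 15.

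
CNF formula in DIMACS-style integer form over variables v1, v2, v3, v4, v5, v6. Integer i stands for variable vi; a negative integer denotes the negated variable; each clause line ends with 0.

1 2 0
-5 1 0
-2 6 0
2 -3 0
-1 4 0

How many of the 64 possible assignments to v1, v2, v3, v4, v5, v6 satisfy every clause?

12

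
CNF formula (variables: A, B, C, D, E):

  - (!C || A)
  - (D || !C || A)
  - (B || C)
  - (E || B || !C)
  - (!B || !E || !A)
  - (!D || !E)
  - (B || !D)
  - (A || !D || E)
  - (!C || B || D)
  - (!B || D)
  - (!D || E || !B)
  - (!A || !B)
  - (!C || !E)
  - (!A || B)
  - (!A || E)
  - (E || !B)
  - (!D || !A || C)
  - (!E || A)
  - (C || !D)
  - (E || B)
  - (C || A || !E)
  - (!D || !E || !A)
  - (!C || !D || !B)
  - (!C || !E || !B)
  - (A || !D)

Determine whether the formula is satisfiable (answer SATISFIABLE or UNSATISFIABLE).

UNSATISFIABLE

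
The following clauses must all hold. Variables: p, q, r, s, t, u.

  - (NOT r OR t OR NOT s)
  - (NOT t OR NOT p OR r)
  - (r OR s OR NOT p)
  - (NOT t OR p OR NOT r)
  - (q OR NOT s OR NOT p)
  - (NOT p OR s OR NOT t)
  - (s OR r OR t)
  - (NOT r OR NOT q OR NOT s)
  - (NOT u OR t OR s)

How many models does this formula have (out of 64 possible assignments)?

18

Split on s, then r.
  s=T, r=T: a clause becomes empty — 0.
  s=T, r=F: u free; 5 ways for (p,q,t) × 2^1 = 10.
  s=F, r=T: remaining (p,q,t,u) ∈ {(F,F,F,F); (F,T,F,F); (T,F,F,F); (T,T,F,F)} — 4.
  s=F, r=F: remaining (p,q,t,u) ∈ {(F,F,T,F); (F,F,T,T); (F,T,T,F); (F,T,T,T)} — 4.
Total: 0 + 10 + 4 + 4 = 18.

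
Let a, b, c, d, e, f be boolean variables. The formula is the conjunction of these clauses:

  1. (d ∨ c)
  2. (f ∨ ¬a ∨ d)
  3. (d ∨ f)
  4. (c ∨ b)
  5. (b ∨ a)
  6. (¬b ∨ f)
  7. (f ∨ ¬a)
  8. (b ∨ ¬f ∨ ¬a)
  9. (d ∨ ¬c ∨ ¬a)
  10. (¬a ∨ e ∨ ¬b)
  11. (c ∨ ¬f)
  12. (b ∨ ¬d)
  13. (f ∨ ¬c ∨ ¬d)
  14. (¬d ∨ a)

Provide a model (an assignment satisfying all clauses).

a=F, b=T, c=T, d=F, e=T, f=T

Pure literal: e appears only positively; assign e = True.
Try a = False.
  then b is forced to True.
  then f is forced to True.
  then c is forced to True.
  then d is forced to False.
Every clause has at least one true literal under this assignment.
Check each clause:
  1. (d ∨ c) — c is true.
  2. (¬a ∨ f ∨ d) — f is true.
  3. (f ∨ d) — f is true.
  4. (c ∨ b) — b is true.
  5. (b ∨ a) — b is true.
  6. (f ∨ ¬b) — f is true.
  7. (¬a ∨ f) — f is true.
  8. (¬a ∨ b ∨ ¬f) — b is true.
  9. (¬a ∨ ¬c ∨ d) — ¬a is true.
  10. (¬b ∨ e ∨ ¬a) — e is true.
  11. (c ∨ ¬f) — c is true.
  12. (¬d ∨ b) — b is true.
  13. (f ∨ ¬d ∨ ¬c) — ¬d is true.
  14. (a ∨ ¬d) — ¬d is true.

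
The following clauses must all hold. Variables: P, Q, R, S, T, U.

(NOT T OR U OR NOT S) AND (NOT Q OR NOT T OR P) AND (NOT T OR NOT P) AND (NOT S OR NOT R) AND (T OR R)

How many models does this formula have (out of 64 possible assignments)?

13

Split on T, then P.
  T=T, P=T: a clause becomes empty — 0.
  T=T, P=F: 5 of the 16 assignments to (Q,R,S,U) work.
  T=F, P=T: remaining (Q,R,S,U) ∈ {(F,T,F,F); (F,T,F,T); (T,T,F,F); (T,T,F,T)} — 4.
  T=F, P=F: remaining (Q,R,S,U) ∈ {(F,T,F,F); (F,T,F,T); (T,T,F,F); (T,T,F,T)} — 4.
Total: 0 + 5 + 4 + 4 = 13.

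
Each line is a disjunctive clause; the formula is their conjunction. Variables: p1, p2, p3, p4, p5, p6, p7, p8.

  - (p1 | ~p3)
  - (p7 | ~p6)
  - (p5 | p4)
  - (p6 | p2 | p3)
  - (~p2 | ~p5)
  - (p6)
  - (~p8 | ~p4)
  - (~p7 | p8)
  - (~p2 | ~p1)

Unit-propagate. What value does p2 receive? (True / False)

(p6) is a unit clause: p6 = True.
From (~p6 | p7) and p6 = True: p7 = True.
(p8 | ~p7) with p7 = True leaves only p8, so p8 = True.
From (~p8 | ~p4) and p8 = True: p4 = False.
(p5 | p4): since p4 = False, the clause reduces to (p5). p5 = True.
(~p2 | ~p5) with p5 = True leaves only ~p2, so p2 = False.

False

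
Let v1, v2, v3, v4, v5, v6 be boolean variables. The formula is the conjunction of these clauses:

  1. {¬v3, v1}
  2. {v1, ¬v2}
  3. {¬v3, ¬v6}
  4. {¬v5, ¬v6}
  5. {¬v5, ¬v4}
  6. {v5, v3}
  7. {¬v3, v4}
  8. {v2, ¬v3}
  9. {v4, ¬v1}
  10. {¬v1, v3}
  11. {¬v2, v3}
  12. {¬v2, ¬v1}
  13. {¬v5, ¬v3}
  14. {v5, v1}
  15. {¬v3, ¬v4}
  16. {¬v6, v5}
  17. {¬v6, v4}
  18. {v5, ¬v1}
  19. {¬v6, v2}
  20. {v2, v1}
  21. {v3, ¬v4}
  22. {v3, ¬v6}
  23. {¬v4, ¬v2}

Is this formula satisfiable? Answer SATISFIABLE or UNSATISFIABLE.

UNSATISFIABLE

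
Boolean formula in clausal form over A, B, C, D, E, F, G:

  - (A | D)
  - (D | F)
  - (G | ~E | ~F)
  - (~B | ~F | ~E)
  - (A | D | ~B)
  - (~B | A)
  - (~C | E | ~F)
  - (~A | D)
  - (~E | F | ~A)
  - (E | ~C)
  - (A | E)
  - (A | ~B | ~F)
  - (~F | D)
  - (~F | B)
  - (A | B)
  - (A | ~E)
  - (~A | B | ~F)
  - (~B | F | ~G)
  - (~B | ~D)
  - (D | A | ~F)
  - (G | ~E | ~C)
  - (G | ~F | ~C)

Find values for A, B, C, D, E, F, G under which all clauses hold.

Pure literal: C appears only negated; assign C = False.
Set A = True and propagate.
  then D is forced to True.
  then B is forced to False.
  then F is forced to False.
  then E is forced to False.
G is now unconstrained; take G = False.
Check each clause:
  1. (A | D) — A is true.
  2. (F | D) — D is true.
  3. (~F | G | ~E) — ~F is true.
  4. (~B | ~E | ~F) — ~F is true.
  5. (~B | A | D) — A is true.
  6. (A | ~B) — A is true.
  7. (~C | E | ~F) — ~C is true.
  8. (~A | D) — D is true.
  9. (~A | ~E | F) — ~E is true.
  10. (E | ~C) — ~C is true.
  11. (A | E) — A is true.
  12. (A | ~B | ~F) — A is true.
  13. (D | ~F) — ~F is true.
  14. (B | ~F) — ~F is true.
  15. (B | A) — A is true.
  16. (A | ~E) — A is true.
  17. (~A | ~F | B) — ~F is true.
  18. (~B | ~G | F) — ~G is true.
  19. (~D | ~B) — ~B is true.
  20. (A | ~F | D) — A is true.
  21. (~E | ~C | G) — ~E is true.
  22. (G | ~F | ~C) — ~F is true.

A = T, B = F, C = F, D = T, E = F, F = F, G = F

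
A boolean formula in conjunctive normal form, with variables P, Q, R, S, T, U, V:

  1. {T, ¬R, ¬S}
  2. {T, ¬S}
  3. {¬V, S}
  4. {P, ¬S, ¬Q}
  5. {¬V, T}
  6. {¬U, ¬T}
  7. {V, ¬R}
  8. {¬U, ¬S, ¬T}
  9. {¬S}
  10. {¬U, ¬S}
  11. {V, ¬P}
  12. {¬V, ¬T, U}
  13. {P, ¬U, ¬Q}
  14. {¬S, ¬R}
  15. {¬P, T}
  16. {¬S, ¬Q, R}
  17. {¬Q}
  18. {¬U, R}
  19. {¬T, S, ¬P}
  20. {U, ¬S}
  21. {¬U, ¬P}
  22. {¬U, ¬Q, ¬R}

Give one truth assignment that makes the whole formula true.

Unit propagation: (¬S) forces S = False.
The clause (¬V) is unit: V must be False.
The clause (¬R) is unit: R must be False.
The clause (¬P) is unit: P must be False.
(¬Q) is a unit clause, so Q = False.
Unit propagation: (¬U) forces U = False.
T is now unconstrained; take T = True.
Every clause has at least one true literal under this assignment.

P=False, Q=False, R=False, S=False, T=True, U=False, V=False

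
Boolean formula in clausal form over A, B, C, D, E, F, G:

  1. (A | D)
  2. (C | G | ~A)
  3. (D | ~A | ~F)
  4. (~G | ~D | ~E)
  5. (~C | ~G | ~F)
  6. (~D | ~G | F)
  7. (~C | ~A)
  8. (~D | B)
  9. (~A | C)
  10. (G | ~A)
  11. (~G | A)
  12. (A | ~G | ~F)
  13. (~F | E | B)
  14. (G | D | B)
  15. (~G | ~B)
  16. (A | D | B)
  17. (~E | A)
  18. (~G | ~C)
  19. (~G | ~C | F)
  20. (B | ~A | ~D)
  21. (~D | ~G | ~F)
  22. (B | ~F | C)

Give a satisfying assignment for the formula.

A=False, B=True, C=False, D=True, E=False, F=False, G=False

Check each clause:
  1. (D | A) — D is true.
  2. (C | G | ~A) — ~A is true.
  3. (~F | D | ~A) — ~F is true.
  4. (~E | ~D | ~G) — ~G is true.
  5. (~F | ~G | ~C) — ~G is true.
  6. (F | ~G | ~D) — ~G is true.
  7. (~A | ~C) — ~C is true.
  8. (~D | B) — B is true.
  9. (~A | C) — ~A is true.
  10. (G | ~A) — ~A is true.
  11. (~G | A) — ~G is true.
  12. (~G | A | ~F) — ~F is true.
  13. (~F | E | B) — ~F is true.
  14. (B | G | D) — B is true.
  15. (~G | ~B) — ~G is true.
  16. (A | D | B) — B is true.
  17. (~E | A) — ~E is true.
  18. (~C | ~G) — ~G is true.
  19. (F | ~G | ~C) — ~G is true.
  20. (~A | ~D | B) — B is true.
  21. (~D | ~G | ~F) — ~G is true.
  22. (~F | C | B) — ~F is true.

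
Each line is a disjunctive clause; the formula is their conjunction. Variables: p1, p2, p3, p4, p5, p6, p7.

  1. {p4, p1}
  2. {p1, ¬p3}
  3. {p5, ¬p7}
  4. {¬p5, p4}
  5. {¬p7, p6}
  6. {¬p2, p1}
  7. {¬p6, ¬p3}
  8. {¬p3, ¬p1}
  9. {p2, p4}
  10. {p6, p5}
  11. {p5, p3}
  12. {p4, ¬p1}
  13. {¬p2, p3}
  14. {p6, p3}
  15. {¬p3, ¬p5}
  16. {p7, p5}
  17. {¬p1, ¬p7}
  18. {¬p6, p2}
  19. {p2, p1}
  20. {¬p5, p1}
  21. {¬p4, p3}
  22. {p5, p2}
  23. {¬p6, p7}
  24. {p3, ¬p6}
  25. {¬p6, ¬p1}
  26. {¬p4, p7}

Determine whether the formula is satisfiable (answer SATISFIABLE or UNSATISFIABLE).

UNSATISFIABLE

p1 = True:
  propagation gives p3=False, p5=True, p4=True; an empty clause results — contradiction.
p1 = False:
  propagation gives p4=True, p3=False; an empty clause results — contradiction.
Every branch closes, so no satisfying assignment exists.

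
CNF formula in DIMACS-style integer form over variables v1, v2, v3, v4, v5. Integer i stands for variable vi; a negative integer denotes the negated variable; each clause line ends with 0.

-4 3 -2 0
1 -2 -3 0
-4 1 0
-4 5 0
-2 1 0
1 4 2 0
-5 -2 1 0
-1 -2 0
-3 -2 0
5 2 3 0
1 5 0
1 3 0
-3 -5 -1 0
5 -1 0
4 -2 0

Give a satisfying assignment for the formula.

Try v1 = True.
  then v2 is forced to False.
  then v5 is forced to True.
  then v3 is forced to False.
v4 is now unconstrained; take v4 = True.

v1=1, v2=0, v3=0, v4=1, v5=1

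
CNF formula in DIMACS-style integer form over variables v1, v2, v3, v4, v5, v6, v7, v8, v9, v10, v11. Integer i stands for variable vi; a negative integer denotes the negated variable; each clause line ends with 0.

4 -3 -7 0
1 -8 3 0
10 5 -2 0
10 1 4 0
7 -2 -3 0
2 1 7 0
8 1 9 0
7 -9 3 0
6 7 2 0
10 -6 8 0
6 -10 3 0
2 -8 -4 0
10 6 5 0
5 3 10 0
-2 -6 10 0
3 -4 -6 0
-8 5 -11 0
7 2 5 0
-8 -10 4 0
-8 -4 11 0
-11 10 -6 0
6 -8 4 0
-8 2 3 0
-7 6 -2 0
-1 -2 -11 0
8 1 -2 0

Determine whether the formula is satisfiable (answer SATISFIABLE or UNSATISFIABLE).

SATISFIABLE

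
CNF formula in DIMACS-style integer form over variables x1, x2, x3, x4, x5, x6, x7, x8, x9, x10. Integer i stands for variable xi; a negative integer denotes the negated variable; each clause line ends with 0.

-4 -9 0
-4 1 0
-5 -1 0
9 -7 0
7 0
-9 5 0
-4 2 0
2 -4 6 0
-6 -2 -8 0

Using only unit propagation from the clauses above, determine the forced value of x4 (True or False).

(x7) is a unit clause: x7 = True.
(!x7 || x9) with x7 = True leaves only x9, so x9 = True.
(!x4 || !x9): since x9 = True, the clause reduces to (!x4). x4 = False.

False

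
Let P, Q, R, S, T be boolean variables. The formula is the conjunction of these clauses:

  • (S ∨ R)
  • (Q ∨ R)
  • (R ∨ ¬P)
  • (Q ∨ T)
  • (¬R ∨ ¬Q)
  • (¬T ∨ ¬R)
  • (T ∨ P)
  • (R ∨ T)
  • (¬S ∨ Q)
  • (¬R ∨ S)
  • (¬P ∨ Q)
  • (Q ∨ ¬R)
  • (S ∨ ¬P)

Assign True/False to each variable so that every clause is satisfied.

P=0  Q=1  R=0  S=1  T=1

Check each clause:
  1. (S ∨ R) — S is true.
  2. (R ∨ Q) — Q is true.
  3. (R ∨ ¬P) — ¬P is true.
  4. (Q ∨ T) — Q is true.
  5. (¬R ∨ ¬Q) — ¬R is true.
  6. (¬T ∨ ¬R) — ¬R is true.
  7. (P ∨ T) — T is true.
  8. (R ∨ T) — T is true.
  9. (¬S ∨ Q) — Q is true.
  10. (¬R ∨ S) — S is true.
  11. (Q ∨ ¬P) — Q is true.
  12. (Q ∨ ¬R) — Q is true.
  13. (S ∨ ¬P) — S is true.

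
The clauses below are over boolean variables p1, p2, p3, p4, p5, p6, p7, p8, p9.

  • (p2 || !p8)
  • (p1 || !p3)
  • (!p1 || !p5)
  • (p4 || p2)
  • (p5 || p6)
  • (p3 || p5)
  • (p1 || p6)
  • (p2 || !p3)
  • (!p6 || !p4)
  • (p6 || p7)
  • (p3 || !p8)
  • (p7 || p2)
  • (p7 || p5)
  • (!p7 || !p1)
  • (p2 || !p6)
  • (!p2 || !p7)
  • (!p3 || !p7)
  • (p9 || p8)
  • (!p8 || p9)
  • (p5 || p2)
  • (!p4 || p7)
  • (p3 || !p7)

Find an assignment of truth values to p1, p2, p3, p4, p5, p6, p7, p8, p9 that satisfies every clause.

p1=False, p2=True, p3=False, p4=False, p5=True, p6=True, p7=False, p8=False, p9=True

Pure literal: p9 appears only positively; assign p9 = True.
Branch on p1: take p1 = False.
  then p3 is forced to False.
  then p5 is forced to True.
  then p6 is forced to True.
  then p4 is forced to False.
  then p2 is forced to True.
  then p8 is forced to False.
  then p7 is forced to False.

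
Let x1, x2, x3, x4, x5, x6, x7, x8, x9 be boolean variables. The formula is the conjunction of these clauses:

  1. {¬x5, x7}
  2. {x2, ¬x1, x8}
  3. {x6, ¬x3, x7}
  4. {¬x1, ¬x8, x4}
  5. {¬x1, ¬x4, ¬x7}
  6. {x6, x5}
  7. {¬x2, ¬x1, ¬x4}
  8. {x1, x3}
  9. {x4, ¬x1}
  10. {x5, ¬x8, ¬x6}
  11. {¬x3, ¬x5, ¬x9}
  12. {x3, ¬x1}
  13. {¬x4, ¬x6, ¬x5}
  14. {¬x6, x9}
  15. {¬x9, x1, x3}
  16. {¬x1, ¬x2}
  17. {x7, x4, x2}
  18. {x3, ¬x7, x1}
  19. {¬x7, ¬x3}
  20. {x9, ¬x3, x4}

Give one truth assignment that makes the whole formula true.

x1=False, x2=True, x3=True, x4=True, x5=False, x6=True, x7=False, x8=False, x9=True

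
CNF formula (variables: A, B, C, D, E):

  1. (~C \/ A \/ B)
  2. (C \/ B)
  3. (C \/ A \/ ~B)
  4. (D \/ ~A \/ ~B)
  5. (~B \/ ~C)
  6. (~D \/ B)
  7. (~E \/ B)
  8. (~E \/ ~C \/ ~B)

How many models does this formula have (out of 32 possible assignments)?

3

The models are:
  A=T B=F C=T D=F E=F
  A=T B=T C=F D=T E=F
  A=T B=T C=F D=T E=T
That's 3 in total.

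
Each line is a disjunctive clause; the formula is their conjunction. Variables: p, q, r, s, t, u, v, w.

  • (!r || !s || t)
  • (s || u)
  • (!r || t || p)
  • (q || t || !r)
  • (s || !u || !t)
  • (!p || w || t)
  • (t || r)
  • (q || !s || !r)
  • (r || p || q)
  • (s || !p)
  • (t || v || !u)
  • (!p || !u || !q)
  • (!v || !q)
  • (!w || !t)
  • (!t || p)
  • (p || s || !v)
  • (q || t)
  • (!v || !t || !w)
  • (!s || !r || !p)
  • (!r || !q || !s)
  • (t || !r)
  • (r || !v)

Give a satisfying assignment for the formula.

Set p = True and propagate.
  then s is forced to True.
  then r is forced to False.
  then t is forced to True.
  then w is forced to False.
  then v is forced to False.
Branch on q: take q = True.
  then u is forced to False.

p=True  q=True  r=False  s=True  t=True  u=False  v=False  w=False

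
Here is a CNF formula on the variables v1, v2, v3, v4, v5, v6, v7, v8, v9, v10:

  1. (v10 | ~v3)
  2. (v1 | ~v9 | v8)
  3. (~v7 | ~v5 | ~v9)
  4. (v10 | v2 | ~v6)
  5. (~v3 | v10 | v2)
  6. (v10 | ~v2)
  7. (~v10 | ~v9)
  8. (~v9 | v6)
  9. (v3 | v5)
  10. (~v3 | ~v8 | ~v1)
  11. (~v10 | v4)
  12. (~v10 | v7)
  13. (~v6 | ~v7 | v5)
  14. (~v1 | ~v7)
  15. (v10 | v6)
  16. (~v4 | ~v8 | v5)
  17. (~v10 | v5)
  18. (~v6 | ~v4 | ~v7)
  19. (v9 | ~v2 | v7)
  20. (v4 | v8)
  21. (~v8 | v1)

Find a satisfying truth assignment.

Set v1 = False and propagate.
  then v8 is forced to False.
  then v9 is forced to False.
  then v4 is forced to True.
Try v2 = True.
  then v10 is forced to True.
  then v7 is forced to True.
  then v5 is forced to True.
  then v6 is forced to False.
v3 is now unconstrained; take v3 = True.

v1=False, v2=True, v3=True, v4=True, v5=True, v6=False, v7=True, v8=False, v9=False, v10=True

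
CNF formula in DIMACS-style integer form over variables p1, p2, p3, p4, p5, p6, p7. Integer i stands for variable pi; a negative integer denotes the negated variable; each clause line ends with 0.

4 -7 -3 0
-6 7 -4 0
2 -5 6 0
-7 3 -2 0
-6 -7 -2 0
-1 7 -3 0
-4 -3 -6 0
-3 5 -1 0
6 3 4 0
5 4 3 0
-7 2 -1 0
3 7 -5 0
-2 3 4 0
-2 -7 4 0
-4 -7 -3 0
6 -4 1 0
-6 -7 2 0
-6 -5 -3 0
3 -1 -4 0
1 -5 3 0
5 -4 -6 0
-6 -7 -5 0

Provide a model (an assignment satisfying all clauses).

p1 = F  p2 = T  p3 = T  p4 = F  p5 = T  p6 = F  p7 = F

Check each clause:
  1. (¬p7 ∨ ¬p3 ∨ p4) — ¬p7 is true.
  2. (¬p6 ∨ ¬p4 ∨ p7) — ¬p6 is true.
  3. (p2 ∨ ¬p5 ∨ p6) — p2 is true.
  4. (p3 ∨ ¬p7 ∨ ¬p2) — ¬p7 is true.
  5. (¬p6 ∨ ¬p7 ∨ ¬p2) — ¬p7 is true.
  6. (¬p3 ∨ p7 ∨ ¬p1) — ¬p1 is true.
  7. (¬p3 ∨ ¬p6 ∨ ¬p4) — ¬p6 is true.
  8. (¬p1 ∨ p5 ∨ ¬p3) — p5 is true.
  9. (p6 ∨ p4 ∨ p3) — p3 is true.
  10. (p4 ∨ p5 ∨ p3) — p3 is true.
  11. (¬p7 ∨ p2 ∨ ¬p1) — ¬p7 is true.
  12. (p7 ∨ p3 ∨ ¬p5) — p3 is true.
  13. (p3 ∨ ¬p2 ∨ p4) — p3 is true.
  14. (p4 ∨ ¬p7 ∨ ¬p2) — ¬p7 is true.
  15. (¬p7 ∨ ¬p4 ∨ ¬p3) — ¬p7 is true.
  16. (¬p4 ∨ p1 ∨ p6) — ¬p4 is true.
  17. (¬p7 ∨ ¬p6 ∨ p2) — ¬p7 is true.
  18. (¬p3 ∨ ¬p5 ∨ ¬p6) — ¬p6 is true.
  19. (¬p4 ∨ p3 ∨ ¬p1) — p3 is true.
  20. (p3 ∨ p1 ∨ ¬p5) — p3 is true.
  21. (p5 ∨ ¬p6 ∨ ¬p4) — ¬p6 is true.
  22. (¬p5 ∨ ¬p6 ∨ ¬p7) — ¬p7 is true.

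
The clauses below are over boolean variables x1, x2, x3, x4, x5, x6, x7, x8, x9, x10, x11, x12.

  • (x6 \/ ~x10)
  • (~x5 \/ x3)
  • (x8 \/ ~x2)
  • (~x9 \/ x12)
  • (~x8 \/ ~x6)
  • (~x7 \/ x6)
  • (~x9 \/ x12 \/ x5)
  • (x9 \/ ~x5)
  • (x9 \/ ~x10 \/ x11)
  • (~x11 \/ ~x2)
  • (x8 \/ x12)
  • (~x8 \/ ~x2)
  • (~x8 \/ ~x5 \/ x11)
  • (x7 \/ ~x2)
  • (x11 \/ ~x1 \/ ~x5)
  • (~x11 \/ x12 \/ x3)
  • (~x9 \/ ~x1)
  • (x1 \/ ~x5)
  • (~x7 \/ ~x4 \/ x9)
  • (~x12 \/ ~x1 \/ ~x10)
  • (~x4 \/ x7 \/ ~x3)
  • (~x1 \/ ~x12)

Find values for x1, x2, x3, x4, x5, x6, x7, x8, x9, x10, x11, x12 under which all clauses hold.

Pure literal: x2 appears only negated; assign x2 = False.
x4 occurs only negated in the remaining clauses — set x4 = False.
Try x1 = False.
  then x5 is forced to False.
Try x3 = True.
For the remaining variables, x6 = True, x7 = True, x8 = False, x9 = True, x10 = False, x11 = False, x12 = True works.

x1=0  x2=0  x3=1  x4=0  x5=0  x6=1  x7=1  x8=0  x9=1  x10=0  x11=0  x12=1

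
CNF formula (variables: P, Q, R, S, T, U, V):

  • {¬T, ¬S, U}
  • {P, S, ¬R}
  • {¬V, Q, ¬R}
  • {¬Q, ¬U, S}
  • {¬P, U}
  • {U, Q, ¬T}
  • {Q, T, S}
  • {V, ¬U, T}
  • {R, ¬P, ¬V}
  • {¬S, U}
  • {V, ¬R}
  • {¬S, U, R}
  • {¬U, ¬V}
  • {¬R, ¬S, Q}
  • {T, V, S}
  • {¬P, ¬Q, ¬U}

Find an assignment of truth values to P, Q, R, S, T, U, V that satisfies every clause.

P=False  Q=True  R=False  S=True  T=True  U=True  V=False

Branch on P: take P = False.
Branch on Q: take Q = True.
The remaining clauses are satisfied by R = False, S = True, T = True, U = True, V = False.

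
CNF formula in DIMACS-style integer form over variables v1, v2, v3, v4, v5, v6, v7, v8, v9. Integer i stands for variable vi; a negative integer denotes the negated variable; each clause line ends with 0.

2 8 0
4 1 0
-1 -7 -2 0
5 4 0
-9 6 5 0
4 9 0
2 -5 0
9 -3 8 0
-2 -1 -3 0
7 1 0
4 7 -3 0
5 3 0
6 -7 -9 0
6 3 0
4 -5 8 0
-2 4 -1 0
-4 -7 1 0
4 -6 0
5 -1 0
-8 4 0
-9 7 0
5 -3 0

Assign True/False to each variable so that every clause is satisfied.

v1=True, v2=True, v3=False, v4=True, v5=True, v6=True, v7=False, v8=True, v9=False

Try v1 = True.
  then v5 is forced to True.
  then v2 is forced to True.
  then v7 is forced to False.
  then v3 is forced to False.
  then v6 is forced to True.
  then v4 is forced to True.
  then v9 is forced to False.
v8 is now unconstrained; take v8 = True.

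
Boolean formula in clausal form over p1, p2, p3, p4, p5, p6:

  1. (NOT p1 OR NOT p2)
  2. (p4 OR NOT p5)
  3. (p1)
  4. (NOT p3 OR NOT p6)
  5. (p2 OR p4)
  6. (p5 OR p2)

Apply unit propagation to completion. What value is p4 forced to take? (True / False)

(p1) is a unit clause: p1 = True.
(NOT p1 OR NOT p2): since p1 = True, the clause reduces to (NOT p2). p2 = False.
(p4 OR p2): since p2 = False, the clause reduces to (p4). p4 = True.

True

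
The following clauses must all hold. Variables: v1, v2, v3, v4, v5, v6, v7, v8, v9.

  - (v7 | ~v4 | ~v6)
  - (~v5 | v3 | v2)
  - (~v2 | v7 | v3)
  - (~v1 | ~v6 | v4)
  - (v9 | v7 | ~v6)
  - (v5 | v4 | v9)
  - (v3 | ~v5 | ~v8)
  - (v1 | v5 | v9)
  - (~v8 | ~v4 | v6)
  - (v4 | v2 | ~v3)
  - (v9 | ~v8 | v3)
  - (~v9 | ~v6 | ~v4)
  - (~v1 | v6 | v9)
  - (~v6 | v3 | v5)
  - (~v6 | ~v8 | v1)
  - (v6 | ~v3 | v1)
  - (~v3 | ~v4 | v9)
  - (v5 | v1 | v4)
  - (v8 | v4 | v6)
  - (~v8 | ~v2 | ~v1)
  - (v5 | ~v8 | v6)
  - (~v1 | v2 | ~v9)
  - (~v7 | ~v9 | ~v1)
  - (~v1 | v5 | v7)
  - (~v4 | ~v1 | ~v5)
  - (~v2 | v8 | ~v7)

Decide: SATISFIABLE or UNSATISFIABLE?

SATISFIABLE

Set v1 = False and propagate.
The remaining clauses are satisfied by v2 = True, v3 = True, v4 = False, v5 = True, v6 = True, v7 = False, v8 = False, v9 = True.
So v1 = False, v2 = True, v3 = True, v4 = False, v5 = True, v6 = True, v7 = False, v8 = False, v9 = True is a satisfying assignment.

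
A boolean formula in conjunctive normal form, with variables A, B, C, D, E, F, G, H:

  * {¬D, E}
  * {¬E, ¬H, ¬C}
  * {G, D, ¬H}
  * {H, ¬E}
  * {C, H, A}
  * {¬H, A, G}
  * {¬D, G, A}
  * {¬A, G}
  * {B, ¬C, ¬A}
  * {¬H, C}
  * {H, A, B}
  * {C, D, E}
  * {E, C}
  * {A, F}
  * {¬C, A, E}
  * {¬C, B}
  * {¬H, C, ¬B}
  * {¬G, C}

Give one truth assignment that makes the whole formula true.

A=True, B=True, C=True, D=False, E=False, F=False, G=True, H=True

Set A = True and propagate.
  then G is forced to True.
  then C is forced to True.
  then B is forced to True.
Set D = False and propagate.
For the remaining variables, E = False, F = False, H = True works.
Every clause has at least one true literal under this assignment.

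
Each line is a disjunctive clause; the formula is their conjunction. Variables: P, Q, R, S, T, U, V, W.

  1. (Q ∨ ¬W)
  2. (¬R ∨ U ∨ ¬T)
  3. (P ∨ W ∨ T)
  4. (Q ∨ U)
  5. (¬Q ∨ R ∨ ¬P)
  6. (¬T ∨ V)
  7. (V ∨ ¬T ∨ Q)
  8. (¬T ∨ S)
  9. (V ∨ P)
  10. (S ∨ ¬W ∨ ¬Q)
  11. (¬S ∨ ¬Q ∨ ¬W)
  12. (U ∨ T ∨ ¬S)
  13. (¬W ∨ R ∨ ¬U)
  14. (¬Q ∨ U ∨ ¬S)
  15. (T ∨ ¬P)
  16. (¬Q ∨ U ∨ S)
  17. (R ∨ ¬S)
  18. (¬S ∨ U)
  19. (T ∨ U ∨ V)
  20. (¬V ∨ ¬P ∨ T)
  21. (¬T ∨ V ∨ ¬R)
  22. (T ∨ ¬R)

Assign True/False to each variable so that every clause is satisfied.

P=0, Q=0, R=1, S=1, T=1, U=1, V=1, W=0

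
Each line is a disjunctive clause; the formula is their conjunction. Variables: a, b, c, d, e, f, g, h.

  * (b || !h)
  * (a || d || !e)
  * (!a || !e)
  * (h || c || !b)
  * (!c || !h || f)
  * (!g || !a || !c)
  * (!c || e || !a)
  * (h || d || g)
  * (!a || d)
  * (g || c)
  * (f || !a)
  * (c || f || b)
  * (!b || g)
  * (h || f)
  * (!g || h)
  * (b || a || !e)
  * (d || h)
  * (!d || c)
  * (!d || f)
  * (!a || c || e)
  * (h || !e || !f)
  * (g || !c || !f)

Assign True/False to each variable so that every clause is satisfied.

Branch on a: take a = False.
Branch on b: take b = True.
  then g is forced to True.
  then h is forced to True.
For the remaining variables, c = True, d = True, e = True, f = True works.
Every clause has at least one true literal under this assignment.

a=F  b=T  c=T  d=T  e=T  f=T  g=T  h=T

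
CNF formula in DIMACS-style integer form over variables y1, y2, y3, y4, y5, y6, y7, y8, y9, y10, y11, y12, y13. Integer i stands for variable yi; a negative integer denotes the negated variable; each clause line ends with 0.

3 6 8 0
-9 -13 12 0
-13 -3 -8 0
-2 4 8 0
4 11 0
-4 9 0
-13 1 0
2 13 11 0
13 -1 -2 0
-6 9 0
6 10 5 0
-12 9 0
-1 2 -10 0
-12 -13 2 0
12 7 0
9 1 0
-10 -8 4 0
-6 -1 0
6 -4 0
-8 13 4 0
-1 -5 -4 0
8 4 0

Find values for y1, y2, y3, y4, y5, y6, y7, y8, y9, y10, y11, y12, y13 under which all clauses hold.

Pure literal: y7 appears only positively; assign y7 = True.
Pure literal: y11 appears only positively; assign y11 = True.
Set y1 = False and propagate.
  then y13 is forced to False.
  then y9 is forced to True.
Branch on y2: take y2 = True.
Set y3 = False and propagate.
The remaining clauses are satisfied by y4 = True, y5 = False, y6 = True, y8 = False, y10 = True, y12 = True.
Check each clause:
  1. (y8 \/ y3 \/ y6) — y6 is true.
  2. (~y9 \/ y12 \/ ~y13) — ~y13 is true.
  3. (~y3 \/ ~y13 \/ ~y8) — ~y8 is true.
  4. (y4 \/ y8 \/ ~y2) — y4 is true.
  5. (y4 \/ y11) — y11 is true.
  6. (y9 \/ ~y4) — y9 is true.
  7. (~y13 \/ y1) — ~y13 is true.
  8. (y11 \/ y2 \/ y13) — y2 is true.
  9. (y13 \/ ~y2 \/ ~y1) — ~y1 is true.
  10. (y9 \/ ~y6) — y9 is true.
  11. (y5 \/ y10 \/ y6) — y10 is true.
  12. (y9 \/ ~y12) — y9 is true.
  13. (~y10 \/ ~y1 \/ y2) — y2 is true.
  14. (y2 \/ ~y13 \/ ~y12) — y2 is true.
  15. (y12 \/ y7) — y12 is true.
  16. (y9 \/ y1) — y9 is true.
  17. (y4 \/ ~y8 \/ ~y10) — ~y8 is true.
  18. (~y1 \/ ~y6) — ~y1 is true.
  19. (y6 \/ ~y4) — y6 is true.
  20. (y13 \/ ~y8 \/ y4) — ~y8 is true.
  21. (~y4 \/ ~y5 \/ ~y1) — ~y5 is true.
  22. (y4 \/ y8) — y4 is true.

y1=False, y2=True, y3=False, y4=True, y5=False, y6=True, y7=True, y8=False, y9=True, y10=True, y11=True, y12=True, y13=False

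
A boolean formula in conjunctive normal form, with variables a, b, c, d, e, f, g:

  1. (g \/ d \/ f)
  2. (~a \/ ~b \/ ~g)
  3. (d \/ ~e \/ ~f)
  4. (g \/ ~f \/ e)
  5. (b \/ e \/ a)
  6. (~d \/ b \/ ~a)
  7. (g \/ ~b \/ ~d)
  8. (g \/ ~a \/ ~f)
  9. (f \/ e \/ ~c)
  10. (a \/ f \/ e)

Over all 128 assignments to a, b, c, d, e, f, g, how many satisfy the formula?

25

Case analysis on f and a:
  f=T, a=T: remaining (b,c,d,e,g) ∈ {(F,F,F,F,T); (F,T,F,F,T)} — 2.
  f=T, a=F: c free; 5 ways for (b,d,e,g) × 2^1 = 10.
  f=F, a=T: remaining (b,c,d,e,g) ∈ {(F,F,F,F,T); (F,F,F,T,T); (F,T,F,T,T)} — 3.
  f=F, a=F: c free; 5 ways for (b,d,e,g) × 2^1 = 10.
Total: 2 + 10 + 3 + 10 = 25.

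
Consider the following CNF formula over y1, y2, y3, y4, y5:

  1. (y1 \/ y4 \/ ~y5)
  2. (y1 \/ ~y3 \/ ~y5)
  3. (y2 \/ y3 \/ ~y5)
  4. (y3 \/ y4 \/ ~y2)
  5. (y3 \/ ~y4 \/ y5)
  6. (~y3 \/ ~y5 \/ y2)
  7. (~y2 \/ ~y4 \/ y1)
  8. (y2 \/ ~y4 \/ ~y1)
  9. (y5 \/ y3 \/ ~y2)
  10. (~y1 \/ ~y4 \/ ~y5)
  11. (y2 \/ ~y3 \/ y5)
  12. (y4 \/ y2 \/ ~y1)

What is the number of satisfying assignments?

5

Satisfying assignments:
  y1=F y2=F y3=F y4=F y5=F
  y1=F y2=T y3=T y4=F y5=F
  y1=T y2=T y3=T y4=F y5=F
  y1=T y2=T y3=T y4=F y5=T
  y1=T y2=T y3=T y4=T y5=F
Count: 5.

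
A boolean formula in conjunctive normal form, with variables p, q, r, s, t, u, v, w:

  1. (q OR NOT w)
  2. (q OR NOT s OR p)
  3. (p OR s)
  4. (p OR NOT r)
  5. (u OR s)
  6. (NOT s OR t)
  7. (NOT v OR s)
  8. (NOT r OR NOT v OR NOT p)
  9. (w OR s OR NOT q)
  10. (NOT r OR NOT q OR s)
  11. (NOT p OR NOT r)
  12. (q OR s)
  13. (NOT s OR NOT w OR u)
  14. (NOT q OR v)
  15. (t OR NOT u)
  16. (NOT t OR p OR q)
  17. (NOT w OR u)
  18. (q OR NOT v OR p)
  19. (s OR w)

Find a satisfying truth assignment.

r occurs only negated in the remaining clauses — set r = False.
Try p = True.
The remaining clauses are satisfied by q = False, s = True, t = True, u = True, v = True, w = False.

p = T, q = F, r = F, s = T, t = T, u = T, v = T, w = F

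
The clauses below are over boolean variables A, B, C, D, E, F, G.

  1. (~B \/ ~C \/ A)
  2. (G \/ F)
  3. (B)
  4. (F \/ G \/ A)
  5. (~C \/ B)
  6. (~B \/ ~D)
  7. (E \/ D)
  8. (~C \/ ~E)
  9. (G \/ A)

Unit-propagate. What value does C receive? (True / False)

False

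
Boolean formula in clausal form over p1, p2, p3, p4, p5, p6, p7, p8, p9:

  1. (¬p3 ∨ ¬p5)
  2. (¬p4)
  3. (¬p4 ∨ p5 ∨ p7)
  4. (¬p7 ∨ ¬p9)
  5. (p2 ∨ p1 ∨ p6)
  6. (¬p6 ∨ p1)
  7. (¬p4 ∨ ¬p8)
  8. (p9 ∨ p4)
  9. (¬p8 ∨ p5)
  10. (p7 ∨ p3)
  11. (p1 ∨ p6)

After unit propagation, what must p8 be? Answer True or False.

Unit clause (¬p4) sets p4 = False.
From (p4 ∨ p9) and p4 = False: p9 = True.
(¬p9 ∨ ¬p7) with p9 = True leaves only ¬p7, so p7 = False.
(p7 ∨ p3) with p7 = False leaves only p3, so p3 = True.
From (¬p3 ∨ ¬p5) and p3 = True: p5 = False.
From (¬p8 ∨ p5) and p5 = False: p8 = False.

False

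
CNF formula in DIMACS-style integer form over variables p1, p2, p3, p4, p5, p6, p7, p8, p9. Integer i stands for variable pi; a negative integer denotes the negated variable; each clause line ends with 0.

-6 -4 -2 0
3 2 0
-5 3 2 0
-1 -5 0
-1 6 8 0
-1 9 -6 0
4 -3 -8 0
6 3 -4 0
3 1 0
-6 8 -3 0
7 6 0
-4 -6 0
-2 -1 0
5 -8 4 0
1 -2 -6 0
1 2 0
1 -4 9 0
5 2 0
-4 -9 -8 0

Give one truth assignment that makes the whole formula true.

p1=F, p2=T, p3=T, p4=F, p5=T, p6=F, p7=T, p8=F, p9=T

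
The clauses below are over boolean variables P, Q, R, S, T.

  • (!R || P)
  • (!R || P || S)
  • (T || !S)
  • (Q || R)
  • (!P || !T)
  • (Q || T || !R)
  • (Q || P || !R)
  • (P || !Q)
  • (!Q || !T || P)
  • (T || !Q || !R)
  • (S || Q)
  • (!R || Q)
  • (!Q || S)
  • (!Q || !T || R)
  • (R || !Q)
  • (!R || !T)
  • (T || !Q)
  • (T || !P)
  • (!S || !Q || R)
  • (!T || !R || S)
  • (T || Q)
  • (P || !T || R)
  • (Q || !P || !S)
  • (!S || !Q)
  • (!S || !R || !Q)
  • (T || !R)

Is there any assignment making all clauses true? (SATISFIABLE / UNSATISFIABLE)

UNSATISFIABLE

Q = True:
  propagation gives P=True, T=False; an empty clause results — contradiction.
Q = False:
  propagation gives R=True; an empty clause results — contradiction.
Every branch closes, so no satisfying assignment exists.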